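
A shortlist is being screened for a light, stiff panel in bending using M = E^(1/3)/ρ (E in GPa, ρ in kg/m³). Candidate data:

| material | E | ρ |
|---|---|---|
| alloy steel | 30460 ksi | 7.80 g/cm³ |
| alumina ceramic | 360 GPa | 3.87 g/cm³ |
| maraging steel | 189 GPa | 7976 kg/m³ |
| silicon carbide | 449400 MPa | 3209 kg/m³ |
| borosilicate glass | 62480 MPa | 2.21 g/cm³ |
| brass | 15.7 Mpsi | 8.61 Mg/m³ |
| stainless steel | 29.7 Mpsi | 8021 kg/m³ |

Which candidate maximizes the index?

Putting every candidate on a common basis:
  alloy steel: E = 210.0 GPa, ρ = 7800 kg/m³
  alumina ceramic: E = 360.0 GPa, ρ = 3870 kg/m³
  maraging steel: E = 189.0 GPa, ρ = 7976 kg/m³
  silicon carbide: E = 449.4 GPa, ρ = 3209 kg/m³
  borosilicate glass: E = 62.48 GPa, ρ = 2210 kg/m³
  brass: E = 108.2 GPa, ρ = 8610 kg/m³
  stainless steel: E = 204.8 GPa, ρ = 8021 kg/m³
  silicon carbide: M = 2.39×10⁻³
  alumina ceramic: M = 1.84×10⁻³
  borosilicate glass: M = 1.80×10⁻³
  alloy steel: M = 0.762×10⁻³
  stainless steel: M = 0.735×10⁻³
  maraging steel: M = 0.720×10⁻³
  brass: M = 0.554×10⁻³
Silicon carbide ranks first.

silicon carbide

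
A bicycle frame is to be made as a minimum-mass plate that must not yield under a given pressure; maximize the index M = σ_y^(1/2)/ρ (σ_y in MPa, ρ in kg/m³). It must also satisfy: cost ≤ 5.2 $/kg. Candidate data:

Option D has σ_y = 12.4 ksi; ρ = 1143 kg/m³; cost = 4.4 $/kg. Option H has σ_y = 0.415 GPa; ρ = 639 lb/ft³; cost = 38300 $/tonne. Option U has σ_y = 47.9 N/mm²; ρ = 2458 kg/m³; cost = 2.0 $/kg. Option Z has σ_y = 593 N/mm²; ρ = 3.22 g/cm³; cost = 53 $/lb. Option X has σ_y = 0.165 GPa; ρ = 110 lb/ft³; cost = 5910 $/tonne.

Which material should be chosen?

Screen on constraints: cost ≤ 5.2 $/kg. Survivors: option D, option U.
In SI units:
  option D: σ_y = 85.50 MPa, ρ = 1143 kg/m³
  option U: σ_y = 47.90 MPa, ρ = 2458 kg/m³
  option D: M = 8.09×10⁻³
  option U: M = 2.82×10⁻³
The maximum is for option D.

option D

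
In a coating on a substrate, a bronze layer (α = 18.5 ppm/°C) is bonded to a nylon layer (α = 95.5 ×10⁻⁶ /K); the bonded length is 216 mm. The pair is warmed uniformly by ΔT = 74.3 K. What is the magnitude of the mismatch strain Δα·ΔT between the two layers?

5.72×10⁻³

Δα = |18.5 − 95.5|×10⁻⁶/K = 77.0×10⁻⁶/K.
Mismatch strain = Δα·ΔT = 77.0×10⁻⁶ × 74.3 = 5.72×10⁻³.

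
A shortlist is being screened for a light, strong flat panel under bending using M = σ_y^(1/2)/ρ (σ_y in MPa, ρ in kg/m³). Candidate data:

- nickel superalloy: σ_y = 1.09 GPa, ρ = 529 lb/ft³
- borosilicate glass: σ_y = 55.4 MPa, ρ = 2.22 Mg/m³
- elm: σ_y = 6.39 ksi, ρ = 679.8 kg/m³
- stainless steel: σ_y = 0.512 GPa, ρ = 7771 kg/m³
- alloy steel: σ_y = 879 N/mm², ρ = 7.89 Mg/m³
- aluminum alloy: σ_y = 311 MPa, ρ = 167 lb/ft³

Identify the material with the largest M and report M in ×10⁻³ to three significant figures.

Normalizing units and computing the index:
  nickel superalloy: σ_y = 1090 MPa, ρ = 8474 kg/m³
  borosilicate glass: σ_y = 55.40 MPa, ρ = 2220 kg/m³
  elm: σ_y = 44.06 MPa, ρ = 679.8 kg/m³
  stainless steel: σ_y = 512.0 MPa, ρ = 7771 kg/m³
  alloy steel: σ_y = 879.0 MPa, ρ = 7890 kg/m³
  aluminum alloy: σ_y = 311.0 MPa, ρ = 2675 kg/m³
  elm: M = 9.76×10⁻³
  aluminum alloy: M = 6.59×10⁻³
  nickel superalloy: M = 3.90×10⁻³
  alloy steel: M = 3.76×10⁻³
  borosilicate glass: M = 3.35×10⁻³
  stainless steel: M = 2.91×10⁻³
Elm ranks first.

elm, M = 9.76×10⁻³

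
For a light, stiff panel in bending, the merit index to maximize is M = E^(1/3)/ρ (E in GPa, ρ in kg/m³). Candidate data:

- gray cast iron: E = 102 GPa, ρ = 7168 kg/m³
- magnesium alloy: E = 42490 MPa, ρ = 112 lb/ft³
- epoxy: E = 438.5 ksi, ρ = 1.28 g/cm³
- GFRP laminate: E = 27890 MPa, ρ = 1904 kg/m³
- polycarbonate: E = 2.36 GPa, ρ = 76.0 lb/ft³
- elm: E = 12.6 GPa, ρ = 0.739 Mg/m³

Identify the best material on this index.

elm

After converting to SI:
  gray cast iron: E = 102.0 GPa, ρ = 7168 kg/m³
  magnesium alloy: E = 42.49 GPa, ρ = 1794 kg/m³
  epoxy: E = 3.023 GPa, ρ = 1280 kg/m³
  GFRP laminate: E = 27.89 GPa, ρ = 1904 kg/m³
  polycarbonate: E = 2.360 GPa, ρ = 1217 kg/m³
  elm: E = 12.60 GPa, ρ = 739.0 kg/m³
  elm: M = 3.15×10⁻³
  magnesium alloy: M = 1.95×10⁻³
  GFRP laminate: M = 1.59×10⁻³
  epoxy: M = 1.13×10⁻³
  polycarbonate: M = 1.09×10⁻³
  gray cast iron: M = 0.652×10⁻³
The maximum is for elm.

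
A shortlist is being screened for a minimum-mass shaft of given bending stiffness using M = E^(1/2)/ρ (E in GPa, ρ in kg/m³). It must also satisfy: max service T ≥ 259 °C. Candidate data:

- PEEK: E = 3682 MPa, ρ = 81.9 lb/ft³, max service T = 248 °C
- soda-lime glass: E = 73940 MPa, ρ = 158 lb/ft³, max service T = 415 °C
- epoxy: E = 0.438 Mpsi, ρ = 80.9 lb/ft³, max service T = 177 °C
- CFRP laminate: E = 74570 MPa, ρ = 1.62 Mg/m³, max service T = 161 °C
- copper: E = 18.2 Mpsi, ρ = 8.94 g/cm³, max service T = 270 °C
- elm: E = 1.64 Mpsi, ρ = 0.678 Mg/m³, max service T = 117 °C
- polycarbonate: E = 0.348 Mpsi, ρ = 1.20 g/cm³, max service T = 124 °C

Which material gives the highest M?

soda-lime glass

Screen on constraints: max service T ≥ 259 °C. Survivors: soda-lime glass, copper.
Putting every candidate on a common basis:
  soda-lime glass: E = 73.94 GPa, ρ = 2531 kg/m³
  copper: E = 125.5 GPa, ρ = 8940 kg/m³
  soda-lime glass: M = 3.40×10⁻³
  copper: M = 1.25×10⁻³
Highest index: soda-lime glass.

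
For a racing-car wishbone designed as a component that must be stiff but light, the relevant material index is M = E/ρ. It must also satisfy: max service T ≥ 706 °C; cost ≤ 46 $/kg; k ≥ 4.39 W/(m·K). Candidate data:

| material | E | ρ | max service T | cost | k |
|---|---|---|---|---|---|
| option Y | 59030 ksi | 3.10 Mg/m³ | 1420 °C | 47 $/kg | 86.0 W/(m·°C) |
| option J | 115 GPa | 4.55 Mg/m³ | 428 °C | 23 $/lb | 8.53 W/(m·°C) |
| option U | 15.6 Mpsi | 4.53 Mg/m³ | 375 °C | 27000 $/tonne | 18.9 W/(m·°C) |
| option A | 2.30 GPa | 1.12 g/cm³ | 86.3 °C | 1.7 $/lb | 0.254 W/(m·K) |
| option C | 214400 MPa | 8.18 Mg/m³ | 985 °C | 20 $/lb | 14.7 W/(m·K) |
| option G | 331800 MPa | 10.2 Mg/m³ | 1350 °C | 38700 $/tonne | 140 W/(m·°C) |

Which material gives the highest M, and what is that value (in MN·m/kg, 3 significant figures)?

option G, M = 32.5 MN·m/kg

Screen on constraints: max service T ≥ 706 °C; cost ≤ 46 $/kg; k ≥ 4.39 W/(m·K). Survivors: option C, option G.
Putting every candidate on a common basis:
  option C: E = 214.4 GPa, ρ = 8180 kg/m³
  option G: E = 331.8 GPa, ρ = 10200 kg/m³
  option G: M = 32.5 MN·m/kg
  option C: M = 26.2 MN·m/kg
Highest index: option G.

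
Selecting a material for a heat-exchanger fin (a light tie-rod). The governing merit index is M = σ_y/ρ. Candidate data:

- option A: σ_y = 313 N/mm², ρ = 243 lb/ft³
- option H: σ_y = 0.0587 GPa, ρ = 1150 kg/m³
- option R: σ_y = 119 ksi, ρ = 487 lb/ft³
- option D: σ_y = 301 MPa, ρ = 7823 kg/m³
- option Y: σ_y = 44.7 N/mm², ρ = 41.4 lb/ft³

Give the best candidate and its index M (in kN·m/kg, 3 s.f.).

After converting to SI:
  option A: σ_y = 313.0 MPa, ρ = 3892 kg/m³
  option H: σ_y = 58.70 MPa, ρ = 1150 kg/m³
  option R: σ_y = 820.5 MPa, ρ = 7801 kg/m³
  option D: σ_y = 301.0 MPa, ρ = 7823 kg/m³
  option Y: σ_y = 44.70 MPa, ρ = 663.2 kg/m³
  option R: M = 105 kN·m/kg
  option A: M = 80.4 kN·m/kg
  option Y: M = 67.4 kN·m/kg
  option H: M = 51.0 kN·m/kg
  option D: M = 38.5 kN·m/kg
The maximum is for option R.

option R, M = 105 kN·m/kg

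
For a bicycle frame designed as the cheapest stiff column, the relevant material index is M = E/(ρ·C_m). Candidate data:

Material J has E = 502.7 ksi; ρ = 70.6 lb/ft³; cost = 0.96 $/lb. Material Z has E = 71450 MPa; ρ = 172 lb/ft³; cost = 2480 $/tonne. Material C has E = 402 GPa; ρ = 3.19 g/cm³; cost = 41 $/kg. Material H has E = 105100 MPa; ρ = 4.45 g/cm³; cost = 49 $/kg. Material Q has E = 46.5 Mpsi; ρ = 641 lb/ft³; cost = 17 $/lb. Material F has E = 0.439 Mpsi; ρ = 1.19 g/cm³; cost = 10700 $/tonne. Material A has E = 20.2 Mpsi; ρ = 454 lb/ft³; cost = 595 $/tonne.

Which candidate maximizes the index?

material A

Putting every candidate on a common basis:
  material J: E = 3.466 GPa, ρ = 1131 kg/m³, cost = 2.116 $/kg
  material Z: E = 71.45 GPa, ρ = 2755 kg/m³, cost = 2.480 $/kg
  material C: E = 402.0 GPa, ρ = 3190 kg/m³, cost = 41.00 $/kg
  material H: E = 105.1 GPa, ρ = 4450 kg/m³, cost = 49.00 $/kg
  material Q: E = 320.6 GPa, ρ = 10270 kg/m³, cost = 37.48 $/kg
  material F: E = 3.027 GPa, ρ = 1190 kg/m³, cost = 10.70 $/kg
  material A: E = 139.3 GPa, ρ = 7272 kg/m³, cost = 0.5950 $/kg
  material A: M = 32.2 MN·m per $
  material Z: M = 10.5 MN·m per $
  material C: M = 3.07 MN·m per $
  material J: M = 1.45 MN·m per $
  material Q: M = 0.833 MN·m per $
  material H: M = 0.482 MN·m per $
  material F: M = 0.238 MN·m per $
Highest index: material A.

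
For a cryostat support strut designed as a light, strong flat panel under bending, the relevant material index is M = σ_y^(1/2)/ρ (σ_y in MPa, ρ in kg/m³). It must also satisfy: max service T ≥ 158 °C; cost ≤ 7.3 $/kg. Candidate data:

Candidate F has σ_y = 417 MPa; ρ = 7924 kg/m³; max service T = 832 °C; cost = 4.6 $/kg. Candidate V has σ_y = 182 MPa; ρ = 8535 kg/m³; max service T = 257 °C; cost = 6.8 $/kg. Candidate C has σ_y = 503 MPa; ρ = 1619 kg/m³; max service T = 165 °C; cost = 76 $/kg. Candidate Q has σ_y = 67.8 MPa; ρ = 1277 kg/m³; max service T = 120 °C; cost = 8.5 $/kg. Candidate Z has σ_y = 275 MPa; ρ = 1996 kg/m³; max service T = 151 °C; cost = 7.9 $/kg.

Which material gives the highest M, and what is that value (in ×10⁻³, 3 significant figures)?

candidate F, M = 2.58×10⁻³

Screen on constraints: max service T ≥ 158 °C; cost ≤ 7.3 $/kg. Survivors: candidate F, candidate V.
Computing M directly (units already consistent):
  candidate F: M = 2.58×10⁻³
  candidate V: M = 1.58×10⁻³
Highest index: candidate F.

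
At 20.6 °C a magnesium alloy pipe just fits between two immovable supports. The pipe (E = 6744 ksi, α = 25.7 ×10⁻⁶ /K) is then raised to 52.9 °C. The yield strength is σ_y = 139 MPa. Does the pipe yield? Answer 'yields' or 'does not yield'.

does not yield

E = 6744 ksi = 46.50 GPa.
ΔT = 32.30 K. Constrained thermal stress σ = E·α·ΔT = 46.50×10³ MPa × 25.7×10⁻⁶ × 32.30 = 38.6 MPa (compressive).
Compare to σ_y = 139 MPa: σ < σ_y, so it does not yield.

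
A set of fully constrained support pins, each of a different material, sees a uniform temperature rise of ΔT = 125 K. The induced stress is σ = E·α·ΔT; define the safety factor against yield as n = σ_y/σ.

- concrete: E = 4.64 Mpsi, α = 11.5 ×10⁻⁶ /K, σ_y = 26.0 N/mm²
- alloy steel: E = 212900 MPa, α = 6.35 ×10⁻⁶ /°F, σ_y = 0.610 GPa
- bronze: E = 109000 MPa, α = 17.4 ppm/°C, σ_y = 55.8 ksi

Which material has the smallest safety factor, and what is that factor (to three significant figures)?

With everything in SI (GPa, ×10⁻⁶/K, MPa):
  concrete: E = 31.99, α = 11.5, σ_y = 26.00 → σ = 46.0 MPa, n = 0.565
  alloy steel: E = 212.9, α = 11.4, σ_y = 610.0 → σ = 304 MPa, n = 2.01
  bronze: E = 109.0, α = 17.4, σ_y = 384.7 → σ = 237 MPa, n = 1.62
Smallest n: concrete with n = 0.565.

concrete, n = 0.565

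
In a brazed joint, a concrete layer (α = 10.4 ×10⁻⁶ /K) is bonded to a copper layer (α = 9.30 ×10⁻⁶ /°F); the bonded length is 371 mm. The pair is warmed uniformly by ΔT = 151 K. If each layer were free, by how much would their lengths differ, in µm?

355 µm

copper: α = 9.30×10⁻⁶/°F × 9/5 = 16.7×10⁻⁶/K.
Δα = |10.4 − 16.7|×10⁻⁶/K = 6.34×10⁻⁶/K.
ΔL_mismatch = Δα·L·ΔT = 6.34×10⁻⁶ × 371.0 mm × 151.0 K = 355 µm.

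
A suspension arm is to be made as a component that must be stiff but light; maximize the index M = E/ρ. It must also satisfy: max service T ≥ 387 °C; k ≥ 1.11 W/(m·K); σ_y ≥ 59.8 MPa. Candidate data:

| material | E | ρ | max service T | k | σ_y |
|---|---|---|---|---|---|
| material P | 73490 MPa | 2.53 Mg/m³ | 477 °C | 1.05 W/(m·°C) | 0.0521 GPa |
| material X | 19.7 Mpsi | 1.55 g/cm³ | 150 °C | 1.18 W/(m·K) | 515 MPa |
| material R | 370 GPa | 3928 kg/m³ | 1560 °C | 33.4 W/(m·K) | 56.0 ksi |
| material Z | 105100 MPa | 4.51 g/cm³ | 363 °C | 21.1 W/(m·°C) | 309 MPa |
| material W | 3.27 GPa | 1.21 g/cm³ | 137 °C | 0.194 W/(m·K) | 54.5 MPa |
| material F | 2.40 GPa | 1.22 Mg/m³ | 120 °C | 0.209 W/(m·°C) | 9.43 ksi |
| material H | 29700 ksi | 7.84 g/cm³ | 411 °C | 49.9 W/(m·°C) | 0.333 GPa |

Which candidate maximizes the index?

Screen on constraints: max service T ≥ 387 °C; k ≥ 1.11 W/(m·K); σ_y ≥ 59.8 MPa. Survivors: material R, material H.
After converting to SI:
  material R: E = 370.0 GPa, ρ = 3928 kg/m³
  material H: E = 204.8 GPa, ρ = 7840 kg/m³
  material R: M = 94.2 MN·m/kg
  material H: M = 26.1 MN·m/kg
Material R has the largest M.

material R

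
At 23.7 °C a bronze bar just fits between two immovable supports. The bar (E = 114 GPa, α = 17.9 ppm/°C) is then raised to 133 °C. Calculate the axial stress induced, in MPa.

ΔT = 109.3 K. Constrained thermal stress σ = E·α·ΔT = 114.0×10³ MPa × 17.9×10⁻⁶ × 109.3 = 223 MPa (compressive).

223 MPa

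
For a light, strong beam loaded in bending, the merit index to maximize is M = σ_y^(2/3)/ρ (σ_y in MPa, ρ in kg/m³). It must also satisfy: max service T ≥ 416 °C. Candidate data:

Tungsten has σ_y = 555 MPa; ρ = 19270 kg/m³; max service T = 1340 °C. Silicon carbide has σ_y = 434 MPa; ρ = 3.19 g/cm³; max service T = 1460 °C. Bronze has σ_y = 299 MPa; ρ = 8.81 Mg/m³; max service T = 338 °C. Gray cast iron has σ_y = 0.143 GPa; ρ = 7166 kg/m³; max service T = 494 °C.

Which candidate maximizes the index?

Screen on constraints: max service T ≥ 416 °C. Survivors: tungsten, silicon carbide, gray cast iron.
In SI units:
  tungsten: σ_y = 555.0 MPa, ρ = 19270 kg/m³
  silicon carbide: σ_y = 434.0 MPa, ρ = 3190 kg/m³
  gray cast iron: σ_y = 143.0 MPa, ρ = 7166 kg/m³
  silicon carbide: M = 18.0×10⁻³
  gray cast iron: M = 3.82×10⁻³
  tungsten: M = 3.50×10⁻³
Silicon carbide has the largest M.

silicon carbide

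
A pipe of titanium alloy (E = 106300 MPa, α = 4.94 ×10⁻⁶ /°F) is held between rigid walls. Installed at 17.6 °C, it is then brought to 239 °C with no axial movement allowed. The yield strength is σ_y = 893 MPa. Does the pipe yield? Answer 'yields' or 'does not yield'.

does not yield

E = 106300 MPa = 106.3 GPa.
α = 4.94×10⁻⁶/°F × 9/5 = 8.89×10⁻⁶/K.
ΔT = 221.4 K. Constrained thermal stress σ = E·α·ΔT = 106.3×10³ MPa × 8.89×10⁻⁶ × 221.4 = 209 MPa (compressive).
Compare to σ_y = 893 MPa: σ < σ_y, so it does not yield.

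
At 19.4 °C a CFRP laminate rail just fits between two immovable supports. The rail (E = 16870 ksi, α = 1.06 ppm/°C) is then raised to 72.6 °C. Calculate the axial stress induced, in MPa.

6.56 MPa

E = 16870 ksi = 116.3 GPa.
ΔT = 53.20 K. Constrained thermal stress σ = E·α·ΔT = 116.3×10³ MPa × 1.06×10⁻⁶ × 53.20 = 6.56 MPa (compressive).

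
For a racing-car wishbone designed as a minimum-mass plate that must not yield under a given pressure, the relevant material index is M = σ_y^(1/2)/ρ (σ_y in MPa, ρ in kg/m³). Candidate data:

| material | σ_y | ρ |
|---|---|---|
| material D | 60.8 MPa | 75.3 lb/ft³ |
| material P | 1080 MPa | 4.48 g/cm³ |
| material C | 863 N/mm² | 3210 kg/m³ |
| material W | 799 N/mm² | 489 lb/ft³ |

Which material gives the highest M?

Convert each candidate to consistent units, then evaluate M:
  material D: σ_y = 60.80 MPa, ρ = 1206 kg/m³
  material P: σ_y = 1080 MPa, ρ = 4480 kg/m³
  material C: σ_y = 863.0 MPa, ρ = 3210 kg/m³
  material W: σ_y = 799.0 MPa, ρ = 7833 kg/m³
  material C: M = 9.15×10⁻³
  material P: M = 7.34×10⁻³
  material D: M = 6.46×10⁻³
  material W: M = 3.61×10⁻³
Material C has the largest M.

material C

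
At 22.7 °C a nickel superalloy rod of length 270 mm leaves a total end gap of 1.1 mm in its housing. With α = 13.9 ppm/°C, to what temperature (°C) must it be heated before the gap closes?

316 °C

α·L₀·ΔT = 1.1 mm ⇒ ΔT = 1.1 / (13.9×10⁻⁶ × 270.0) = 293.1 K.
T = 22.7 + 293.1 = 315.8 °C.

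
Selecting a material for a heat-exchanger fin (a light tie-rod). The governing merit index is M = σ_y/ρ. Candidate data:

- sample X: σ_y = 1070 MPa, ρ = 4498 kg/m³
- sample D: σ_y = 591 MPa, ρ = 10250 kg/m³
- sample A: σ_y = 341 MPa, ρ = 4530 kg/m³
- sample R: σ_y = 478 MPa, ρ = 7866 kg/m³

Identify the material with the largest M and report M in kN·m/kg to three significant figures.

sample X, M = 238 kN·m/kg

Evaluate M for each candidate:
  sample X: M = 238 kN·m/kg
  sample A: M = 75.3 kN·m/kg
  sample R: M = 60.8 kN·m/kg
  sample D: M = 57.7 kN·m/kg
Sample X ranks first.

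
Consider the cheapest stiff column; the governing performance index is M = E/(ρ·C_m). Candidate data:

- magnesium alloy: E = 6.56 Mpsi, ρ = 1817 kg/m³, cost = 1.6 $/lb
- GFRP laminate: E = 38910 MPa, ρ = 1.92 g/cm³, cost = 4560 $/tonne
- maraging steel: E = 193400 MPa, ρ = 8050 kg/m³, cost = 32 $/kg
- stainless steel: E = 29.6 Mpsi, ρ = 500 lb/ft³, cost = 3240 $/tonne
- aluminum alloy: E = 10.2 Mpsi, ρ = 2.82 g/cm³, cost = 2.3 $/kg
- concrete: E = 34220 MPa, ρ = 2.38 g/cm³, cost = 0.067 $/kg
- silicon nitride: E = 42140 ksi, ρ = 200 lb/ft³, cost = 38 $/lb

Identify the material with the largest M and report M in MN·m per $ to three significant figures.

In SI units:
  magnesium alloy: E = 45.23 GPa, ρ = 1817 kg/m³, cost = 3.527 $/kg
  GFRP laminate: E = 38.91 GPa, ρ = 1920 kg/m³, cost = 4.560 $/kg
  maraging steel: E = 193.4 GPa, ρ = 8050 kg/m³, cost = 32.00 $/kg
  stainless steel: E = 204.1 GPa, ρ = 8009 kg/m³, cost = 3.240 $/kg
  aluminum alloy: E = 70.33 GPa, ρ = 2820 kg/m³, cost = 2.300 $/kg
  concrete: E = 34.22 GPa, ρ = 2380 kg/m³, cost = 0.06700 $/kg
  silicon nitride: E = 290.5 GPa, ρ = 3204 kg/m³, cost = 83.77 $/kg
  concrete: M = 215 MN·m per $
  aluminum alloy: M = 10.8 MN·m per $
  stainless steel: M = 7.86 MN·m per $
  magnesium alloy: M = 7.06 MN·m per $
  GFRP laminate: M = 4.44 MN·m per $
  silicon nitride: M = 1.08 MN·m per $
  maraging steel: M = 0.751 MN·m per $
Concrete ranks first.

concrete, M = 215 MN·m per $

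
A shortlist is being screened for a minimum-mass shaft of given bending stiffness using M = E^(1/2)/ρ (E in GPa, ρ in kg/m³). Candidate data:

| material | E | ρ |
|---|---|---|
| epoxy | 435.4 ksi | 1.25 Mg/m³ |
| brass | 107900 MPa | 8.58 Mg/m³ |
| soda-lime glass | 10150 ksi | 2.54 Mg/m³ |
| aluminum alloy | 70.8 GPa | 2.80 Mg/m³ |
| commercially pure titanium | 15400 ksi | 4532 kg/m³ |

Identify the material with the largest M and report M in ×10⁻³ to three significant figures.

soda-lime glass, M = 3.29×10⁻³

After converting to SI:
  epoxy: E = 3.002 GPa, ρ = 1250 kg/m³
  brass: E = 107.9 GPa, ρ = 8580 kg/m³
  soda-lime glass: E = 69.98 GPa, ρ = 2540 kg/m³
  aluminum alloy: E = 70.80 GPa, ρ = 2800 kg/m³
  commercially pure titanium: E = 106.2 GPa, ρ = 4532 kg/m³
  soda-lime glass: M = 3.29×10⁻³
  aluminum alloy: M = 3.01×10⁻³
  commercially pure titanium: M = 2.27×10⁻³
  epoxy: M = 1.39×10⁻³
  brass: M = 1.21×10⁻³
The maximum is for soda-lime glass.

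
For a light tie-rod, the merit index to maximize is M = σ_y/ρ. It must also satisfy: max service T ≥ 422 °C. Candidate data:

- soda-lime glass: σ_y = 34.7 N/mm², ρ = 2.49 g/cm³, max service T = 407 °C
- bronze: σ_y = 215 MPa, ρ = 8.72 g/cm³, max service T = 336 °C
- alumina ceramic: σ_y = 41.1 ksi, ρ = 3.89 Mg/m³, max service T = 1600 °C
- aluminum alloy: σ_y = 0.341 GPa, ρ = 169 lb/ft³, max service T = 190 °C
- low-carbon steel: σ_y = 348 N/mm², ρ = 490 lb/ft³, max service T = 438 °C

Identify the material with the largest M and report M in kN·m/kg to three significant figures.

Screen on constraints: max service T ≥ 422 °C. Survivors: alumina ceramic, low-carbon steel.
Putting every candidate on a common basis:
  alumina ceramic: σ_y = 283.4 MPa, ρ = 3890 kg/m³
  low-carbon steel: σ_y = 348.0 MPa, ρ = 7849 kg/m³
  alumina ceramic: M = 72.8 kN·m/kg
  low-carbon steel: M = 44.3 kN·m/kg
Alumina ceramic has the largest M.

alumina ceramic, M = 72.8 kN·m/kg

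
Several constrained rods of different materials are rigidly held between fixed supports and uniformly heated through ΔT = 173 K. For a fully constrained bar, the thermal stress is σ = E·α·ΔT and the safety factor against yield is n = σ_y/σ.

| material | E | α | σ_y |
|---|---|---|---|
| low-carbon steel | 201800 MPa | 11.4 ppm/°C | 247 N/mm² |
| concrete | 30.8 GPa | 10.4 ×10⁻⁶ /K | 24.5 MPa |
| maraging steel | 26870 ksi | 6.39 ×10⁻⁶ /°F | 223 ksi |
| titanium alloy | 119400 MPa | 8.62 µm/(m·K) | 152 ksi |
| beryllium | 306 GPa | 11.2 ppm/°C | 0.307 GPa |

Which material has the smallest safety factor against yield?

concrete

Per material, after unit conversion:
  low-carbon steel: E = 201.8, α = 11.4, σ_y = 247.0 → σ = 398 MPa, n = 0.621
  concrete: E = 30.80, α = 10.4, σ_y = 24.50 → σ = 55.4 MPa, n = 0.442
  maraging steel: E = 185.3, α = 11.5, σ_y = 1538 → σ = 369 MPa, n = 4.17
  titanium alloy: E = 119.4, α = 8.62, σ_y = 1048 → σ = 178 MPa, n = 5.89
  beryllium: E = 306.0, α = 11.2, σ_y = 307.0 → σ = 593 MPa, n = 0.518
Concrete has the lowest safety factor, n = 0.442.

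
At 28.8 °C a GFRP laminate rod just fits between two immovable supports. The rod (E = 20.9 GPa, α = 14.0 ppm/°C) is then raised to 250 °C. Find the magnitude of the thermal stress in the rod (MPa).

ΔT = 221.2 K. Constrained thermal stress σ = E·α·ΔT = 20.90×10³ MPa × 14.0×10⁻⁶ × 221.2 = 64.7 MPa (compressive).

64.7 MPa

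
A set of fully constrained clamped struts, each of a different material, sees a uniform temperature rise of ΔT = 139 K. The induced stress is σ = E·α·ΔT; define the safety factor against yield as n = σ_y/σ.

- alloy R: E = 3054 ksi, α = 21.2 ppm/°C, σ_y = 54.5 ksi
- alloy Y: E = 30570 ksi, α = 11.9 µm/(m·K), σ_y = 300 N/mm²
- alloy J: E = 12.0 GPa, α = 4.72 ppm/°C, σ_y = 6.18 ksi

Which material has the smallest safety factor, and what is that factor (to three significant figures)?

alloy Y, n = 0.860

Converting E to GPa, α to ×10⁻⁶/K, σ_y to MPa, then σ and n for each:
  alloy R: E = 21.06, α = 21.2, σ_y = 375.8 → σ = 62.0 MPa, n = 6.06
  alloy Y: E = 210.8, α = 11.9, σ_y = 300.0 → σ = 349 MPa, n = 0.860
  alloy J: E = 12.00, α = 4.72, σ_y = 42.61 → σ = 7.87 MPa, n = 5.41
Alloy Y has the lowest safety factor, n = 0.860.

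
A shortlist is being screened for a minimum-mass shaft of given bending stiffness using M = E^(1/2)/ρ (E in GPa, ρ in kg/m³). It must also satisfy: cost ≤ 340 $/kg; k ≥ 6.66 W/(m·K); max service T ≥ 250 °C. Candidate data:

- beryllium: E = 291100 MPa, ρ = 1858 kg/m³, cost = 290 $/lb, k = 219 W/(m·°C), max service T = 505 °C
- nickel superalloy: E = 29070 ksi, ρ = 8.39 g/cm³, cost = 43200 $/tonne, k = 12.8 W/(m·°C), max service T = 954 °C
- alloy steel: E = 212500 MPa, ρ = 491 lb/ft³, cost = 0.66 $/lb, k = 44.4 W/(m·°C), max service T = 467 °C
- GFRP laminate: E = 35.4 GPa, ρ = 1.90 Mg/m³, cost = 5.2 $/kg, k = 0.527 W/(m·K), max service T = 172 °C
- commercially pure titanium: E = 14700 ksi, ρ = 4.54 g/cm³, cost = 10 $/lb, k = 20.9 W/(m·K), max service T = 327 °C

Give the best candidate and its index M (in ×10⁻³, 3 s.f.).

Screen on constraints: cost ≤ 340 $/kg; k ≥ 6.66 W/(m·K); max service T ≥ 250 °C. Survivors: nickel superalloy, alloy steel, commercially pure titanium.
Normalizing units and computing the index:
  nickel superalloy: E = 200.4 GPa, ρ = 8390 kg/m³
  alloy steel: E = 212.5 GPa, ρ = 7865 kg/m³
  commercially pure titanium: E = 101.4 GPa, ρ = 4540 kg/m³
  commercially pure titanium: M = 2.22×10⁻³
  alloy steel: M = 1.85×10⁻³
  nickel superalloy: M = 1.69×10⁻³
Highest index: commercially pure titanium.

commercially pure titanium, M = 2.22×10⁻³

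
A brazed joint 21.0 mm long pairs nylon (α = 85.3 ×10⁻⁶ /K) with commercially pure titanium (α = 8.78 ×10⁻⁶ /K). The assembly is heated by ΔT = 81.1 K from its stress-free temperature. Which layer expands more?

α(nylon) = 85.3×10⁻⁶/K vs α(commercially pure titanium) = 8.78×10⁻⁶/K.
Higher α expands more for the same ΔT: nylon.

nylon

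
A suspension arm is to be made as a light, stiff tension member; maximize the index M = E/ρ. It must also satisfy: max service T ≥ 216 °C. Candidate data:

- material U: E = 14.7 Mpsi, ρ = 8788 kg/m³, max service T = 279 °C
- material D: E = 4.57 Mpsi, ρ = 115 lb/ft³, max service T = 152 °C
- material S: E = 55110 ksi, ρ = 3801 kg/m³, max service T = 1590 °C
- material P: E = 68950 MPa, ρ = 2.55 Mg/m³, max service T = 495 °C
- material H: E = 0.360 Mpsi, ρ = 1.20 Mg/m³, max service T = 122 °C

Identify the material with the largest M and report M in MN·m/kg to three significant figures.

Screen on constraints: max service T ≥ 216 °C. Survivors: material U, material S, material P.
In SI units:
  material U: E = 101.4 GPa, ρ = 8788 kg/m³
  material S: E = 380.0 GPa, ρ = 3801 kg/m³
  material P: E = 68.95 GPa, ρ = 2550 kg/m³
  material S: M = 100 MN·m/kg
  material P: M = 27.0 MN·m/kg
  material U: M = 11.5 MN·m/kg
Highest index: material S.

material S, M = 100 MN·m/kg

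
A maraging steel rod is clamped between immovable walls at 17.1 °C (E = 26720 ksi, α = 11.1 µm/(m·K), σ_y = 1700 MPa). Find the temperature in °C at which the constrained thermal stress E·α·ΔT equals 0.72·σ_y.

E = 26720 ksi = 184.2 GPa.
E·α·ΔT = 1224 MPa ⇒ ΔT = 1224 / (184.2×10³ × 11.1×10⁻⁶) = 598.6 K.
T = 17.1 + 598.6 = 615.7 °C.

616 °C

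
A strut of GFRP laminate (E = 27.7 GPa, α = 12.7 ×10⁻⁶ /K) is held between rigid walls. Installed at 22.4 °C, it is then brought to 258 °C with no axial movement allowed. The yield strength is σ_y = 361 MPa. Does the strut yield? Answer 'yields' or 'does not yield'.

does not yield

ΔT = 235.6 K. Constrained thermal stress σ = E·α·ΔT = 27.70×10³ MPa × 12.7×10⁻⁶ × 235.6 = 82.9 MPa (compressive).
Compare to σ_y = 361 MPa: σ < σ_y, so it does not yield.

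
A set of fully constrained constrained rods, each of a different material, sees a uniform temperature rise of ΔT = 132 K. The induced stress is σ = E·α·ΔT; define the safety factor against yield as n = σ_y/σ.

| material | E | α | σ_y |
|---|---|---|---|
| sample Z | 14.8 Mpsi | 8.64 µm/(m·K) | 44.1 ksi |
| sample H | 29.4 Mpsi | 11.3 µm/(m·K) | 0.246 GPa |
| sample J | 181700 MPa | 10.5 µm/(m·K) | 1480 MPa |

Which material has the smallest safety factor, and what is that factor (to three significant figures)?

sample H, n = 0.814

Converting E to GPa, α to ×10⁻⁶/K, σ_y to MPa, then σ and n for each:
  sample Z: E = 102.0, α = 8.64, σ_y = 304.1 → σ = 116 MPa, n = 2.61
  sample H: E = 202.7, α = 11.3, σ_y = 246.0 → σ = 302 MPa, n = 0.814
  sample J: E = 181.7, α = 10.5, σ_y = 1480 → σ = 252 MPa, n = 5.88
Sample H has the lowest safety factor, n = 0.814.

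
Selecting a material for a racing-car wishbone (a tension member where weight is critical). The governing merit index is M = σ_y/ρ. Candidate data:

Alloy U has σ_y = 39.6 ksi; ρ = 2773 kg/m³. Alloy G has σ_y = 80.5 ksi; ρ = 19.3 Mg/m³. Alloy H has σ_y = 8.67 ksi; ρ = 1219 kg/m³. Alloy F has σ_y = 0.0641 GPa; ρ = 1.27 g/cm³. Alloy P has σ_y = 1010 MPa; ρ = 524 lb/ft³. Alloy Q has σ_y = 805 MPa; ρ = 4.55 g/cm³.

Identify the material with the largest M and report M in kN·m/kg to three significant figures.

alloy Q, M = 177 kN·m/kg

In SI units:
  alloy U: σ_y = 273.0 MPa, ρ = 2773 kg/m³
  alloy G: σ_y = 555.0 MPa, ρ = 19300 kg/m³
  alloy H: σ_y = 59.78 MPa, ρ = 1219 kg/m³
  alloy F: σ_y = 64.10 MPa, ρ = 1270 kg/m³
  alloy P: σ_y = 1010 MPa, ρ = 8394 kg/m³
  alloy Q: σ_y = 805.0 MPa, ρ = 4550 kg/m³
  alloy Q: M = 177 kN·m/kg
  alloy P: M = 120 kN·m/kg
  alloy U: M = 98.5 kN·m/kg
  alloy F: M = 50.5 kN·m/kg
  alloy H: M = 49.0 kN·m/kg
  alloy G: M = 28.8 kN·m/kg
Highest index: alloy Q.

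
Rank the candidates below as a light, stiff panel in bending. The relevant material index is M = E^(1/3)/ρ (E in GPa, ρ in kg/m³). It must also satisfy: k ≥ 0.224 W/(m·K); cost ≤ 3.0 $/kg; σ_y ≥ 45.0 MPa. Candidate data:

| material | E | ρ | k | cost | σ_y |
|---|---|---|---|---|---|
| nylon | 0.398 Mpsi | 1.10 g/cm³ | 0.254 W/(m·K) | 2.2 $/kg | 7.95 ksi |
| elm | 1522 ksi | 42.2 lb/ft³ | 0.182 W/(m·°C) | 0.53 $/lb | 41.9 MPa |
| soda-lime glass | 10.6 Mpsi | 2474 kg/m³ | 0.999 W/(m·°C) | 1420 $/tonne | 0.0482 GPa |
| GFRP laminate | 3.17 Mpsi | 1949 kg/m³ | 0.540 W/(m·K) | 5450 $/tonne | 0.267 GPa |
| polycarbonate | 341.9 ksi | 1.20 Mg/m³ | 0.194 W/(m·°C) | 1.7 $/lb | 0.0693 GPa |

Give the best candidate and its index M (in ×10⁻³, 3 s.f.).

soda-lime glass, M = 1.69×10⁻³

Screen on constraints: k ≥ 0.224 W/(m·K); cost ≤ 3.0 $/kg; σ_y ≥ 45.0 MPa. Survivors: nylon, soda-lime glass.
Putting every candidate on a common basis:
  nylon: E = 2.744 GPa, ρ = 1100 kg/m³
  soda-lime glass: E = 73.08 GPa, ρ = 2474 kg/m³
  soda-lime glass: M = 1.69×10⁻³
  nylon: M = 1.27×10⁻³
Highest index: soda-lime glass.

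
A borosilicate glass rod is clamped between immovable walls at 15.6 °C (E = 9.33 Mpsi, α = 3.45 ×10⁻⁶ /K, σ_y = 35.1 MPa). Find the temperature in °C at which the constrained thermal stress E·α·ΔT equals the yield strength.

174 °C

E = 9.33 Mpsi = 64.33 GPa.
E·α·ΔT = 35.10 MPa ⇒ ΔT = 35.10 / (64.33×10³ × 3.45×10⁻⁶) = 158.2 K.
T = 15.6 + 158.2 = 173.8 °C.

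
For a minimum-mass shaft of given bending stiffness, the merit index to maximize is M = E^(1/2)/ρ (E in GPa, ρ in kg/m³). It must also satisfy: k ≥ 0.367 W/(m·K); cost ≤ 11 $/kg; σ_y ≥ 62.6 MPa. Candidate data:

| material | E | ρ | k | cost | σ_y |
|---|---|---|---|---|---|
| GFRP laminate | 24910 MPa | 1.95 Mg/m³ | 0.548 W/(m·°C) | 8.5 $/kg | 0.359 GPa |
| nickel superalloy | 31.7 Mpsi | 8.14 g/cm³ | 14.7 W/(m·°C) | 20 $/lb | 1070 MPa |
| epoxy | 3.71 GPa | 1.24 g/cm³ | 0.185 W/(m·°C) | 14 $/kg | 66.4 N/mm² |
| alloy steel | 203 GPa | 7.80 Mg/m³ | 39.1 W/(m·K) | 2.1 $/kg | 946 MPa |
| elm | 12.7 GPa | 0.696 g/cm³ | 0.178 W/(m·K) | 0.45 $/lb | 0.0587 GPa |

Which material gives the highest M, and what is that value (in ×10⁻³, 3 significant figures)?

Screen on constraints: k ≥ 0.367 W/(m·K); cost ≤ 11 $/kg; σ_y ≥ 62.6 MPa. Survivors: GFRP laminate, alloy steel.
Normalizing units and computing the index:
  GFRP laminate: E = 24.91 GPa, ρ = 1950 kg/m³
  alloy steel: E = 203.0 GPa, ρ = 7800 kg/m³
  GFRP laminate: M = 2.56×10⁻³
  alloy steel: M = 1.83×10⁻³
The maximum is for GFRP laminate.

GFRP laminate, M = 2.56×10⁻³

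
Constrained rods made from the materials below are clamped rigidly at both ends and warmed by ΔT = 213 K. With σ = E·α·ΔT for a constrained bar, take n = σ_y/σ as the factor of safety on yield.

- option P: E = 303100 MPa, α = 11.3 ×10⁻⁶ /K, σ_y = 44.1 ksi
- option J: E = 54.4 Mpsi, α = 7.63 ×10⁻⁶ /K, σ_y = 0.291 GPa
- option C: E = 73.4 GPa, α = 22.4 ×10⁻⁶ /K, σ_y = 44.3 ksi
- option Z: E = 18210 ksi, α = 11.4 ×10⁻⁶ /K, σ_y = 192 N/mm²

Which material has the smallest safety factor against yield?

Per material, after unit conversion:
  option P: E = 303.1, α = 11.3, σ_y = 304.1 → σ = 730 MPa, n = 0.417
  option J: E = 375.1, α = 7.63, σ_y = 291.0 → σ = 610 MPa, n = 0.477
  option C: E = 73.40, α = 22.4, σ_y = 305.4 → σ = 350 MPa, n = 0.872
  option Z: E = 125.6, α = 11.4, σ_y = 192.0 → σ = 305 MPa, n = 0.630
The minimum is option P at n = 0.417.

option P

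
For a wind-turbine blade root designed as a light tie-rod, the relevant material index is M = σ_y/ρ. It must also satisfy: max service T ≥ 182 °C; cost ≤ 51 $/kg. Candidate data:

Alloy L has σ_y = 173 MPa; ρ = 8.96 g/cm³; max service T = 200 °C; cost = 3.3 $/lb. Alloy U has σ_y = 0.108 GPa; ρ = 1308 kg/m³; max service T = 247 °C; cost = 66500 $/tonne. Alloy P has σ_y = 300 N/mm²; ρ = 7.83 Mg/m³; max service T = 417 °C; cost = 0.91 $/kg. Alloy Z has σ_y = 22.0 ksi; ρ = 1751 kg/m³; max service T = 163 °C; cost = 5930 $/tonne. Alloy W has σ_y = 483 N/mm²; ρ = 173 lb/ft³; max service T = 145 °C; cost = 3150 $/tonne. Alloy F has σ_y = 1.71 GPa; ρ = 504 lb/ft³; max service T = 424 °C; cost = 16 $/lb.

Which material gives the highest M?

alloy F

Screen on constraints: max service T ≥ 182 °C; cost ≤ 51 $/kg. Survivors: alloy L, alloy P, alloy F.
After converting to SI:
  alloy L: σ_y = 173.0 MPa, ρ = 8960 kg/m³
  alloy P: σ_y = 300.0 MPa, ρ = 7830 kg/m³
  alloy F: σ_y = 1710 MPa, ρ = 8073 kg/m³
  alloy F: M = 212 kN·m/kg
  alloy P: M = 38.3 kN·m/kg
  alloy L: M = 19.3 kN·m/kg
Alloy F ranks first.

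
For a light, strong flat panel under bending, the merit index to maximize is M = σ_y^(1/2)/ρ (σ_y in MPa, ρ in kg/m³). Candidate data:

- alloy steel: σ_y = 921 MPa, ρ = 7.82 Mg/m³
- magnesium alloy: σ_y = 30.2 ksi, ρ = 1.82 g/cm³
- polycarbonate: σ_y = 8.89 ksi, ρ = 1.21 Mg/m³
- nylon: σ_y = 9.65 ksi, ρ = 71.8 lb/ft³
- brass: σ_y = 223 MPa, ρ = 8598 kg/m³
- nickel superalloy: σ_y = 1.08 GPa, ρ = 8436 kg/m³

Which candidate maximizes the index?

magnesium alloy

Convert each candidate to consistent units, then evaluate M:
  alloy steel: σ_y = 921.0 MPa, ρ = 7820 kg/m³
  magnesium alloy: σ_y = 208.2 MPa, ρ = 1820 kg/m³
  polycarbonate: σ_y = 61.29 MPa, ρ = 1210 kg/m³
  nylon: σ_y = 66.53 MPa, ρ = 1150 kg/m³
  brass: σ_y = 223.0 MPa, ρ = 8598 kg/m³
  nickel superalloy: σ_y = 1080 MPa, ρ = 8436 kg/m³
  magnesium alloy: M = 7.93×10⁻³
  nylon: M = 7.09×10⁻³
  polycarbonate: M = 6.47×10⁻³
  nickel superalloy: M = 3.90×10⁻³
  alloy steel: M = 3.88×10⁻³
  brass: M = 1.74×10⁻³
Highest index: magnesium alloy.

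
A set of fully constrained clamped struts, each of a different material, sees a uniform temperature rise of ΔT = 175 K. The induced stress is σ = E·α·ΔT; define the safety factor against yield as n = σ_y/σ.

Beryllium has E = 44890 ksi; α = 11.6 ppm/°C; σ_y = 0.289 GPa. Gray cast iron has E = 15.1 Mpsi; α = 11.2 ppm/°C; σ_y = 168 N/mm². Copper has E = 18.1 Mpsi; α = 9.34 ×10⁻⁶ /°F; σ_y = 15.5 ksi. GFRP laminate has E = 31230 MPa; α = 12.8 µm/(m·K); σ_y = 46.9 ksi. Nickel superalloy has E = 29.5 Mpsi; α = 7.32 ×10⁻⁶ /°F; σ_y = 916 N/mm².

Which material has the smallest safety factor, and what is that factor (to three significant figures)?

copper, n = 0.291

With everything in SI (GPa, ×10⁻⁶/K, MPa):
  beryllium: E = 309.5, α = 11.6, σ_y = 289.0 → σ = 628 MPa, n = 0.460
  gray cast iron: E = 104.1, α = 11.2, σ_y = 168.0 → σ = 204 MPa, n = 0.823
  copper: E = 124.8, α = 16.8, σ_y = 106.9 → σ = 367 MPa, n = 0.291
  GFRP laminate: E = 31.23, α = 12.8, σ_y = 323.4 → σ = 70.0 MPa, n = 4.62
  nickel superalloy: E = 203.4, α = 13.2, σ_y = 916.0 → σ = 469 MPa, n = 1.95
Copper has the lowest safety factor, n = 0.291.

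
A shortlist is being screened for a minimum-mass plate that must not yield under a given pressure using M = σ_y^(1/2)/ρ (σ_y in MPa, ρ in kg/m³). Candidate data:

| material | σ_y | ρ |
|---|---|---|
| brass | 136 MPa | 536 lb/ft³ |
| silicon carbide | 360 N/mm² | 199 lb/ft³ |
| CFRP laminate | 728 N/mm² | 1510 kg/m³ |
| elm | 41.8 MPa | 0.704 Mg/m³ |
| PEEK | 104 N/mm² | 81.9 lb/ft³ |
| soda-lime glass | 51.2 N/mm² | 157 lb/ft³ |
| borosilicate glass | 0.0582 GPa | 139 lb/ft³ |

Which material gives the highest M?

CFRP laminate

After converting to SI:
  brass: σ_y = 136.0 MPa, ρ = 8586 kg/m³
  silicon carbide: σ_y = 360.0 MPa, ρ = 3188 kg/m³
  CFRP laminate: σ_y = 728.0 MPa, ρ = 1510 kg/m³
  elm: σ_y = 41.80 MPa, ρ = 704.0 kg/m³
  PEEK: σ_y = 104.0 MPa, ρ = 1312 kg/m³
  soda-lime glass: σ_y = 51.20 MPa, ρ = 2515 kg/m³
  borosilicate glass: σ_y = 58.20 MPa, ρ = 2227 kg/m³
  CFRP laminate: M = 17.9×10⁻³
  elm: M = 9.18×10⁻³
  PEEK: M = 7.77×10⁻³
  silicon carbide: M = 5.95×10⁻³
  borosilicate glass: M = 3.43×10⁻³
  soda-lime glass: M = 2.85×10⁻³
  brass: M = 1.36×10⁻³
Highest index: CFRP laminate.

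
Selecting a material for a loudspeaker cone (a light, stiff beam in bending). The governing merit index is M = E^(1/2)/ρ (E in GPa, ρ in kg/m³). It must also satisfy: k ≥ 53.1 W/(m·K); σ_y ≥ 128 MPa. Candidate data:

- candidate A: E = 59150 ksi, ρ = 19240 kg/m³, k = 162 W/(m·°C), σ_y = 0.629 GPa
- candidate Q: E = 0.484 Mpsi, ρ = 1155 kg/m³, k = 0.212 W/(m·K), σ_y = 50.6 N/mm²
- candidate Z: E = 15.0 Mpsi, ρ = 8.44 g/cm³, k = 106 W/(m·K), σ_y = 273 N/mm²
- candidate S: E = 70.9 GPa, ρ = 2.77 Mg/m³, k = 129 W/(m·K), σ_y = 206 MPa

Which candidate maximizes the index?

Screen on constraints: k ≥ 53.1 W/(m·K); σ_y ≥ 128 MPa. Survivors: candidate A, candidate Z, candidate S.
Normalizing units and computing the index:
  candidate A: E = 407.8 GPa, ρ = 19240 kg/m³
  candidate Z: E = 103.4 GPa, ρ = 8440 kg/m³
  candidate S: E = 70.90 GPa, ρ = 2770 kg/m³
  candidate S: M = 3.04×10⁻³
  candidate Z: M = 1.20×10⁻³
  candidate A: M = 1.05×10⁻³
Highest index: candidate S.

candidate S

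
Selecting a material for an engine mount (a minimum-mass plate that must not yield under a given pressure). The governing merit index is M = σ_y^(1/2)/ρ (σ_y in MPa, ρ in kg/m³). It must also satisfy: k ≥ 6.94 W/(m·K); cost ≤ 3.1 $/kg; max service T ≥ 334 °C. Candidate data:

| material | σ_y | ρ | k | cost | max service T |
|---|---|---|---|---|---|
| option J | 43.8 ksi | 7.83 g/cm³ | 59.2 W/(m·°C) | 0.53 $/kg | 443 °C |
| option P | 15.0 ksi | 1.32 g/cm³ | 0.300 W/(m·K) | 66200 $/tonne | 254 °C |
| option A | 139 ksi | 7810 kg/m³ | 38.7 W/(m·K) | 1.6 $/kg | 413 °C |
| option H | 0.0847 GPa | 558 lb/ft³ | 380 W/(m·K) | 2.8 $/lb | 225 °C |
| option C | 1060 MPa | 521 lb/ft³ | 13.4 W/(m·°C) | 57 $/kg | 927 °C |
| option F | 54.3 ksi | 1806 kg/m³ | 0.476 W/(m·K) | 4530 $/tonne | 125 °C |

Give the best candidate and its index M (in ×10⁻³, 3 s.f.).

Screen on constraints: k ≥ 6.94 W/(m·K); cost ≤ 3.1 $/kg; max service T ≥ 334 °C. Survivors: option J, option A.
Normalizing units and computing the index:
  option J: σ_y = 302.0 MPa, ρ = 7830 kg/m³
  option A: σ_y = 958.4 MPa, ρ = 7810 kg/m³
  option A: M = 3.96×10⁻³
  option J: M = 2.22×10⁻³
The maximum is for option A.

option A, M = 3.96×10⁻³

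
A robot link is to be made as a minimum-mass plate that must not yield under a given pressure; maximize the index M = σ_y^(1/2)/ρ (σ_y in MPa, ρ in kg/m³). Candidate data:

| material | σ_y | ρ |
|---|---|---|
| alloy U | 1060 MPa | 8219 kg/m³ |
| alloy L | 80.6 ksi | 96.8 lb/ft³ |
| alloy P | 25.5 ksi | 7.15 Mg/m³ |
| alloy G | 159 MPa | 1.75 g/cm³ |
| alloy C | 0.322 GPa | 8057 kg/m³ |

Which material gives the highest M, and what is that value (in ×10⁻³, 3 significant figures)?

alloy L, M = 15.2×10⁻³

After converting to SI:
  alloy U: σ_y = 1060 MPa, ρ = 8219 kg/m³
  alloy L: σ_y = 555.7 MPa, ρ = 1551 kg/m³
  alloy P: σ_y = 175.8 MPa, ρ = 7150 kg/m³
  alloy G: σ_y = 159.0 MPa, ρ = 1750 kg/m³
  alloy C: σ_y = 322.0 MPa, ρ = 8057 kg/m³
  alloy L: M = 15.2×10⁻³
  alloy G: M = 7.21×10⁻³
  alloy U: M = 3.96×10⁻³
  alloy C: M = 2.23×10⁻³
  alloy P: M = 1.85×10⁻³
Alloy L has the largest M.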